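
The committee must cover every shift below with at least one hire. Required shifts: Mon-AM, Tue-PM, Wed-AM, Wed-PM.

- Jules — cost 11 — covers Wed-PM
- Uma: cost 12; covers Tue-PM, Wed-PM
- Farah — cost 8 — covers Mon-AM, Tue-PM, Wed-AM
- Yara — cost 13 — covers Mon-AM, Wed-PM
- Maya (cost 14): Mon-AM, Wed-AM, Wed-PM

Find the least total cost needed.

Choose Jules and Farah: together they cover Mon-AM, Tue-PM, Wed-AM, Wed-PM — every shift.
Total cost: 11 + 8 = 19.
No cover costs less than 19.

19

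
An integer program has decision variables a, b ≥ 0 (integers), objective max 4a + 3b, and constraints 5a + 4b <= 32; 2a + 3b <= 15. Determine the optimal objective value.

24

(a,b)=(6,0): 5·6+4·0=30≤32, 2·6+3·0=12≤15, objective 24.
(a,b)=(5,1): 5·5+4·1=29≤32, 2·5+3·1=13≤15, objective 23.
(a,b)=(5,0): 5·5+4·0=25≤32, 2·5+3·0=10≤15, objective 20.
The best lattice point is (6,0), giving 24.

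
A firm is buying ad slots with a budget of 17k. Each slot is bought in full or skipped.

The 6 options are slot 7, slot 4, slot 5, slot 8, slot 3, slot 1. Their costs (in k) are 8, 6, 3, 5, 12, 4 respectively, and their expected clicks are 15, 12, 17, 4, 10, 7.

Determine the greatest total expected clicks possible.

44

slot 7 + slot 4 + slot 5: cost 8 + 6 + 3 = 17 ≤ 17, expected clicks 15 + 12 + 17 = 44.
slot 7 + slot 5 + slot 1: cost 8 + 3 + 4 = 15 ≤ 17, expected clicks 15 + 17 + 7 = 39.
Best is slot 7, slot 4, and slot 5 with total expected clicks 44.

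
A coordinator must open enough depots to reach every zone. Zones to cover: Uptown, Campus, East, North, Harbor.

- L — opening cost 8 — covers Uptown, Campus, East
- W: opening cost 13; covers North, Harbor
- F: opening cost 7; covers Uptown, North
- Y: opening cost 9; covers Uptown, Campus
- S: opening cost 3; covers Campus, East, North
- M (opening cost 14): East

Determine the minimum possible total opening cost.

This is an integer covering problem.
The greedy cost-per-new-zone heuristic would pick S, F, and W for 23, but a cheaper cover exists.
Choose L and W: together they cover Uptown, Campus, East, North, Harbor — every zone.
Total opening cost: 8 + 13 = 21.
No cover costs less than 21.

21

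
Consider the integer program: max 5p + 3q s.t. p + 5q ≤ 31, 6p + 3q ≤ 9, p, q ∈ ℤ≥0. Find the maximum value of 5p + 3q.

(p,q)=(0,3): 1·0+5·3=15≤31, 6·0+3·3=9≤9, objective 9.
(p,q)=(0,2): 1·0+5·2=10≤31, 6·0+3·2=6≤9, objective 6.
No feasible integer point exceeds 9.

9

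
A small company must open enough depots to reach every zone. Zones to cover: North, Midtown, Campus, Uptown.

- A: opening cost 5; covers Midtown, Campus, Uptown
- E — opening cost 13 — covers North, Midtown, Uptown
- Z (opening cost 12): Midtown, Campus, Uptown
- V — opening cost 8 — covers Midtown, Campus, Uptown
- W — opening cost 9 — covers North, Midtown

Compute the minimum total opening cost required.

Choose A and W: together they cover North, Midtown, Campus, Uptown — every zone.
Total opening cost: 5 + 9 = 14.

14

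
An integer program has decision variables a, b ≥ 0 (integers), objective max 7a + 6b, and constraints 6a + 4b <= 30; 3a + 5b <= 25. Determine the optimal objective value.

39

Relaxing integrality, the LP optimum is 39.44 at (a,b) = (2.78, 3.33), which is not an integer point.
(a,b)=(3,3): 6·3+4·3=30≤30, 3·3+5·3=24≤25, objective 39.
(a,b)=(3,2): 6·3+4·2=26≤30, 3·3+5·2=19≤25, objective 33.
No feasible integer point exceeds 39.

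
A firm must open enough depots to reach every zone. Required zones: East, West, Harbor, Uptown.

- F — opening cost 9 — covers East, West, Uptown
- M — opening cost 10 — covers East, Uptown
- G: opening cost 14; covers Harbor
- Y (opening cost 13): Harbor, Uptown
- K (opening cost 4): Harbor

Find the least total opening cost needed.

This is an integer covering problem.
Choose F and K: together they cover East, West, Harbor, Uptown — every zone.
Total opening cost: 9 + 4 = 13.
No cover costs less than 13.

13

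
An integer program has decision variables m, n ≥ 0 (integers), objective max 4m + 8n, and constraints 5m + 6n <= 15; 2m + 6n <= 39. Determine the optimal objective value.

The continuous relaxation peaks at (0, 2.5) with value 20.00; rounding to a feasible lattice point costs some objective.
(m,n)=(0,2): 5·0+6·2=12≤15, 2·0+6·2=12≤39, objective 16.
(m,n)=(1,1): 5·1+6·1=11≤15, 2·1+6·1=8≤39, objective 12.
(m,n)=(0,1): 5·0+6·1=6≤15, 2·0+6·1=6≤39, objective 8.
The best lattice point is (0,2), giving 16.

16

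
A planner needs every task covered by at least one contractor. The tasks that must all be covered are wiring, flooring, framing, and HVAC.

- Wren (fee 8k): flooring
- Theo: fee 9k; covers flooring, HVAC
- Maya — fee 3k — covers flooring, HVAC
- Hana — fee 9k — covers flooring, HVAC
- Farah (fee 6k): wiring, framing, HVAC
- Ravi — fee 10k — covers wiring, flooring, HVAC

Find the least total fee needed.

9

Choose Maya and Farah: together they cover wiring, flooring, framing, HVAC — every task.
Total fee: 3 + 6 = 9.
No cover costs less than 9.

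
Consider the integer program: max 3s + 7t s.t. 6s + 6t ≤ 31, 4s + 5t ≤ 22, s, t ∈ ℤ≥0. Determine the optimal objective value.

Relaxing integrality, the LP optimum is 30.80 at (s,t) = (0, 4.4), which is not an integer point.
(s,t)=(0,4) is feasible, giving 28.
(s,t)=(1,3) is feasible, giving 24.
(s,t)=(0,3) is feasible, giving 21.
No feasible integer point exceeds 28.

28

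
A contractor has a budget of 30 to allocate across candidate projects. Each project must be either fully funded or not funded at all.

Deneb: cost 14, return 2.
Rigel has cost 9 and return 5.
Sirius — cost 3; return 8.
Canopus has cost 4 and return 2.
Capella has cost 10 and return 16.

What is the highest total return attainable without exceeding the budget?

Take Rigel, Sirius, Canopus, and Capella: cost 9 + 3 + 4 + 10 = 26 ≤ 30, return 5 + 8 + 2 + 16 = 31.
No other feasible combination does better.

31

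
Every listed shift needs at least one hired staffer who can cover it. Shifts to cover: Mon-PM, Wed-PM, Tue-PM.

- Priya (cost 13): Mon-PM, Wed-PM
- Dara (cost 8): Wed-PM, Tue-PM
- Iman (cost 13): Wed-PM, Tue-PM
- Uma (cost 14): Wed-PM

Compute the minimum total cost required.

21

This is a weighted set-cover instance.
Choose Priya and Dara: together they cover Mon-PM, Wed-PM, Tue-PM — every shift.
Total cost: 13 + 8 = 21.
No cover costs less than 21.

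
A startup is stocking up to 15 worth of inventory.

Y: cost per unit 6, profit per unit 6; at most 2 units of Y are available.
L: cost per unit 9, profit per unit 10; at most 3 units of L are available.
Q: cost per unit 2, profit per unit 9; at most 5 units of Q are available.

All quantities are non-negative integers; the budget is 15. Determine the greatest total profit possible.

This is a bounded integer knapsack.
1×Y and 4×Q: cost 14 ≤ 15, profit 1·6 + 4·9 = 42.
5×Q: cost 10 ≤ 15, profit 5·9 = 45.
Best is 45.

45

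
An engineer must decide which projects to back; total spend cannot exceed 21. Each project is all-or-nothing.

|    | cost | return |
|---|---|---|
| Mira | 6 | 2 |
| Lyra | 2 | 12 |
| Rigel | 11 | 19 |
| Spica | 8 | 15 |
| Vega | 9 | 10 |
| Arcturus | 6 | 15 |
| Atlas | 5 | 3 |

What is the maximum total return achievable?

46

Allowing fractional choices, the relaxed optimum would be about 50.6, but projects are indivisible.
Lyra + Rigel + Spica: cost 2 + 11 + 8 = 21 ≤ 21, return 12 + 19 + 15 = 46.
Lyra + Rigel + Arcturus: cost 2 + 11 + 6 = 19 ≤ 21, return 12 + 19 + 15 = 46.
The maximum return is 46; one optimal choice is Lyra, Rigel, and Arcturus.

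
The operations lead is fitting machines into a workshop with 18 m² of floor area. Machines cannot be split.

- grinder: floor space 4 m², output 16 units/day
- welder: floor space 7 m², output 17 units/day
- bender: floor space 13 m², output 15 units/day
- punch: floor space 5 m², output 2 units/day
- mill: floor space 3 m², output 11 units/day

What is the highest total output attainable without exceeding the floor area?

grinder + welder + mill: floor space 4 + 7 + 3 = 14 ≤ 18, output 16 + 17 + 11 = 44.
grinder + welder: floor space 4 + 7 = 11 ≤ 18, output 16 + 17 = 33.
grinder + welder + punch: floor space 4 + 7 + 5 = 16 ≤ 18, output 16 + 17 + 2 = 35.
Best is grinder, welder, and mill with total output 44.

44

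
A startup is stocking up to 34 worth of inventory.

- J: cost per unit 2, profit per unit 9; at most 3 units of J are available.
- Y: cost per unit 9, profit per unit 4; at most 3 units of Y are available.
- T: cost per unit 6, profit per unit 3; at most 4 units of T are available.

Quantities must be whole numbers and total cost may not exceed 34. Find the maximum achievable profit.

J has the best ratio (9/2); taking only J gives at most 3×9 = 27 (stopped by the supply cap of 3).
Mixing does better — 3×J, 1×Y, and 3×T: cost 33 ≤ 34, profit 3·9 + 1·4 + 3·3 = 40.

40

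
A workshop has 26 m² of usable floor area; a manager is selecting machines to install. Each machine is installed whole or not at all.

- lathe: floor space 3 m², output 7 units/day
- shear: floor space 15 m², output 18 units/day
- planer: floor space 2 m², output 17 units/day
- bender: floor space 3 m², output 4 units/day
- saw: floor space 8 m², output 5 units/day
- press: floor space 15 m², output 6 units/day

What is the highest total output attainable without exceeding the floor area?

46

Treat it as a binary knapsack problem.
Take lathe, shear, planer, and bender: floor space 3 + 15 + 2 + 3 = 23 ≤ 26, output 7 + 18 + 17 + 4 = 46.
No other feasible combination does better.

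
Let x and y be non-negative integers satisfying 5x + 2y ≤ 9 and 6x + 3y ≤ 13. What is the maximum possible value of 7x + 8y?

32

Relaxing integrality, the LP optimum is 34.67 at (x,y) = (0, 4.33), which is not an integer point.
(x,y)=(0,4): 5·0+2·4=8≤9, 6·0+3·4=12≤13, objective 32.
(x,y)=(0,3): 5·0+2·3=6≤9, 6·0+3·3=9≤13, objective 24.
No feasible integer point exceeds 32.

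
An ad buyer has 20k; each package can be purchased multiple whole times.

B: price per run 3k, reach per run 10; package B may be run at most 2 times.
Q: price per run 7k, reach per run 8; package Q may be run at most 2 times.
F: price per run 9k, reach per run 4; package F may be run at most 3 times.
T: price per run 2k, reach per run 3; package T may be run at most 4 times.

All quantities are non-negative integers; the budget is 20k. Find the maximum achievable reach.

37

This is a bounded integer knapsack.
B has the best ratio (10/3); taking only B gives at most 2×10 = 20 (stopped by the supply cap of 2).
Mixing does better — 2×B, 1×Q, and 3×T: price 19 ≤ 20, reach 2·10 + 1·8 + 3·3 = 37.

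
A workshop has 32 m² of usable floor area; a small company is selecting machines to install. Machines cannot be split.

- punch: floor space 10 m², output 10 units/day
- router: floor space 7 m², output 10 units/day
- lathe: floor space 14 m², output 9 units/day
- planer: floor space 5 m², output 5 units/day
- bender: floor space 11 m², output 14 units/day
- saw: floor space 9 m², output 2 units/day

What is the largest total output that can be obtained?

This is an integer program with binary decision variables.
Allowing fractional choices, the relaxed optimum would be about 38.0, but machines are indivisible.
punch + router + bender: floor space 10 + 7 + 11 = 28 ≤ 32, output 10 + 10 + 14 = 34.
router + lathe + bender: floor space 7 + 14 + 11 = 32 ≤ 32, output 10 + 9 + 14 = 33.
router + planer + bender + saw: floor space 7 + 5 + 11 + 9 = 32 ≤ 32, output 10 + 5 + 14 + 2 = 31.
Best is punch, router, and bender with total output 34.

34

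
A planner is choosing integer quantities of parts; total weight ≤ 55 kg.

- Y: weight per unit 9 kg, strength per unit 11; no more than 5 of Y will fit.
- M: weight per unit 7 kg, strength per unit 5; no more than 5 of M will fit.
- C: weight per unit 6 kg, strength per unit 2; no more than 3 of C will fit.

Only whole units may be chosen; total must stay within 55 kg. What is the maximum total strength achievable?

Y has the best ratio (11/9); taking only Y gives at most 5×11 = 55 (stopped by the supply cap of 5).
Mixing does better — 5×Y and 1×M: weight 52 ≤ 55, strength 5·11 + 1·5 = 60.

60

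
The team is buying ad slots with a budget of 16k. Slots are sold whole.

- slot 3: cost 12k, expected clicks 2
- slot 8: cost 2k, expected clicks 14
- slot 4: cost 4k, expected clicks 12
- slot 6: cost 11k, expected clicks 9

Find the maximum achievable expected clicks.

Allowing fractional choices, the relaxed optimum would be about 34.2, but ad slots are indivisible.
slot 8 + slot 4: cost 2 + 4 = 6 ≤ 16, expected clicks 14 + 12 = 26.
slot 8 + slot 6: cost 2 + 11 = 13 ≤ 16, expected clicks 14 + 9 = 23.
Best is slot 8 and slot 4 with total expected clicks 26.

26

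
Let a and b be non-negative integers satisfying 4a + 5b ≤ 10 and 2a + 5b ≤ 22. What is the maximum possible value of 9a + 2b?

The continuous relaxation peaks at (2.5, 0) with value 22.50; rounding to a feasible lattice point costs some objective.
(a,b)=(2,0): 4·2+5·0=8≤10, 2·2+5·0=4≤22, objective 18.
(a,b)=(1,1): 4·1+5·1=9≤10, 2·1+5·1=7≤22, objective 11.
(a,b)=(1,0): 4·1+5·0=4≤10, 2·1+5·0=2≤22, objective 9.
The best lattice point is (2,0), giving 18.

18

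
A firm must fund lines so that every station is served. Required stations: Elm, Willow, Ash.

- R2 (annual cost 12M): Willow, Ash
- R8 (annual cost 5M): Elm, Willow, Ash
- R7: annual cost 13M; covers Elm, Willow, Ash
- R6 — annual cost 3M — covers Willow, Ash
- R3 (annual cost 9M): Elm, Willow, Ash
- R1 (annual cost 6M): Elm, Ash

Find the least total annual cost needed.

The greedy cost-per-new-station heuristic would pick R6 and R8 for 8, but a cheaper cover exists.
R8 alone covers Elm, Willow, Ash — every station.
Total annual cost: 5.
No cover costs less than 5.

5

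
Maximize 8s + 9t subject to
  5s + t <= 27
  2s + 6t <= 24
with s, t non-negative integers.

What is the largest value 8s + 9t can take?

58

(s,t)=(5,2): 5·5+1·2=27≤27, 2·5+6·2=22≤24, objective 58.
(s,t)=(3,3): 5·3+1·3=18≤27, 2·3+6·3=24≤24, objective 51.
(s,t)=(4,2): 5·4+1·2=22≤27, 2·4+6·2=20≤24, objective 50.
No feasible integer point exceeds 58.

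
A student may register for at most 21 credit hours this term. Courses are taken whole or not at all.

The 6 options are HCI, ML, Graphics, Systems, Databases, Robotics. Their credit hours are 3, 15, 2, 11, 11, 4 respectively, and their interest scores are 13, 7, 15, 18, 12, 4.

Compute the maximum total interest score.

Allowing fractional choices, the relaxed optimum would be about 51.5, but courses are indivisible.
HCI + Graphics + Systems + Robotics: credit hours 3 + 2 + 11 + 4 = 20 ≤ 21, interest score 13 + 15 + 18 + 4 = 50.
HCI + Graphics + Systems: credit hours 3 + 2 + 11 = 16 ≤ 21, interest score 13 + 15 + 18 = 46.
Best is HCI, Graphics, Systems, and Robotics with total interest score 50.

50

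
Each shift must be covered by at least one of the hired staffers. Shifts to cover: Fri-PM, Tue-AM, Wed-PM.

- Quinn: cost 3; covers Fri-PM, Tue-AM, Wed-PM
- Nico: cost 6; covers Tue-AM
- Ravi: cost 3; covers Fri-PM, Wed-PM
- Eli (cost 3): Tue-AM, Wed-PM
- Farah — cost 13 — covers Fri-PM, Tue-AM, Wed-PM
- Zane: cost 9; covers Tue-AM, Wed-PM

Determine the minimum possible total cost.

3

Quinn alone covers Fri-PM, Tue-AM, Wed-PM — every shift.
Total cost: 3.
No cover costs less than 3.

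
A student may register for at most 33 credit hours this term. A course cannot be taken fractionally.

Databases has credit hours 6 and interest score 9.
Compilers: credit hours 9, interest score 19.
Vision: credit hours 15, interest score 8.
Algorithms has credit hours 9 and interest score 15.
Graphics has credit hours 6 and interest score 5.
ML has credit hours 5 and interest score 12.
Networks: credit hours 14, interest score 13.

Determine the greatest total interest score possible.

Allowing fractional choices, the relaxed optimum would be about 58.7, but courses are indivisible.
Databases + Compilers + Algorithms + Graphics: credit hours 6 + 9 + 9 + 6 = 30 ≤ 33, interest score 9 + 19 + 15 + 5 = 48.
Databases + Compilers + Algorithms + ML: credit hours 6 + 9 + 9 + 5 = 29 ≤ 33, interest score 9 + 19 + 15 + 12 = 55.
Compilers + Algorithms + Graphics + ML: credit hours 9 + 9 + 6 + 5 = 29 ≤ 33, interest score 19 + 15 + 5 + 12 = 51.
Best is Databases, Compilers, Algorithms, and ML with total interest score 55.

55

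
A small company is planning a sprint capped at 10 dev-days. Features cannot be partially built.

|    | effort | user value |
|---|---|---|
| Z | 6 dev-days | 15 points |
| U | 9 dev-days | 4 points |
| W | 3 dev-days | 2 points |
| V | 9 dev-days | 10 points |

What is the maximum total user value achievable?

Take Z and W: effort 6 + 3 = 9 ≤ 10, user value 15 + 2 = 17.
No other feasible combination does better.

17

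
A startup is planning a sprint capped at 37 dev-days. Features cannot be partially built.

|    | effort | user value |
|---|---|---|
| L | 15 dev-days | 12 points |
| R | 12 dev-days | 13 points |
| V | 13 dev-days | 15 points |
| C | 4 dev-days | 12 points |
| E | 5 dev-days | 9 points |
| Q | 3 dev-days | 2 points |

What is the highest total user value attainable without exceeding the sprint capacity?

51

Take R, V, C, E, and Q: effort 12 + 13 + 4 + 5 + 3 = 37 ≤ 37, user value 13 + 15 + 12 + 9 + 2 = 51.
No other feasible combination does better.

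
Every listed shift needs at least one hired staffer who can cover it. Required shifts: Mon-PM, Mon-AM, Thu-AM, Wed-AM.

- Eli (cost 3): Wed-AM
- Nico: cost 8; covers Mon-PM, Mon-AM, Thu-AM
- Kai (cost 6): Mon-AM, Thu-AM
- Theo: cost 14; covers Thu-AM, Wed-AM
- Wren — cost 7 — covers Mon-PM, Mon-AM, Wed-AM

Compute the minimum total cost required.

This is a weighted set-cover instance.
The greedy cost-per-new-shift heuristic would pick Wren and Kai for 13, but a cheaper cover exists.
Choose Eli and Nico: together they cover Mon-PM, Mon-AM, Thu-AM, Wed-AM — every shift.
Total cost: 3 + 8 = 11.
No cover costs less than 11.

11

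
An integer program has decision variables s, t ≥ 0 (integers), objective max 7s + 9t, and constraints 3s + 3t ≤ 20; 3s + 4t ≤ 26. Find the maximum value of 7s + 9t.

54

Relaxing integrality, the LP optimum is 58.67 at (s,t) = (0.667, 6), which is not an integer point.
(s,t)=(0,6): 3·0+3·6=18≤20, 3·0+4·6=24≤26, objective 54.
(s,t)=(1,5): 3·1+3·5=18≤20, 3·1+4·5=23≤26, objective 52.
(s,t)=(0,5): 3·0+3·5=15≤20, 3·0+4·5=20≤26, objective 45.
The best lattice point is (0,6), giving 54.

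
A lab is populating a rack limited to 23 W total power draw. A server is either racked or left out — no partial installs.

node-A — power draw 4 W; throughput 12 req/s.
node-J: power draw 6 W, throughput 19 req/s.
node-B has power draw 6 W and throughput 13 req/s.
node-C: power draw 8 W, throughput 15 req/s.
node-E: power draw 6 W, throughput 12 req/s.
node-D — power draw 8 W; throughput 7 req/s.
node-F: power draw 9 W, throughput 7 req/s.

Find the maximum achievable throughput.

Take node-A, node-J, node-B, and node-E: power draw 4 + 6 + 6 + 6 = 22 ≤ 23, throughput 12 + 19 + 13 + 12 = 56.
No other feasible combination does better.

56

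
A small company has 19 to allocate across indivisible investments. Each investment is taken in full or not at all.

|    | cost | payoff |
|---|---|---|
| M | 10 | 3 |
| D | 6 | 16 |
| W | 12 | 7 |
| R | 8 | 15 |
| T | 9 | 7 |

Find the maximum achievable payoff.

This is an integer program with binary decision variables.
Allowing fractional choices, the relaxed optimum would be about 34.9, but investments are indivisible.
D + R: cost 6 + 8 = 14 ≤ 19, payoff 16 + 15 = 31.
D + W: cost 6 + 12 = 18 ≤ 19, payoff 16 + 7 = 23.
D + T: cost 6 + 9 = 15 ≤ 19, payoff 16 + 7 = 23.
Best is D and R with total payoff 31.

31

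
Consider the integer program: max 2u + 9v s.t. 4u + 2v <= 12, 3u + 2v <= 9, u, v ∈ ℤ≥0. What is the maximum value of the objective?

(u,v)=(0,4) is feasible, giving 36.
(u,v)=(1,3) is feasible, giving 29.
(u,v)=(0,3) is feasible, giving 27.
Maximum is 36 at (u,v)=(0,4).

36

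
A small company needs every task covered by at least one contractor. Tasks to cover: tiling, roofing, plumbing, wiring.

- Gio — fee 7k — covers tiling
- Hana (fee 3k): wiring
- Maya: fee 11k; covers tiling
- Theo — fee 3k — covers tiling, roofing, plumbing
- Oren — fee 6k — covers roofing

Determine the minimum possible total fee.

This is a weighted set-cover instance.
Choose Hana and Theo: together they cover tiling, roofing, plumbing, wiring — every task.
Total fee: 3 + 3 = 6.
No cover costs less than 6.

6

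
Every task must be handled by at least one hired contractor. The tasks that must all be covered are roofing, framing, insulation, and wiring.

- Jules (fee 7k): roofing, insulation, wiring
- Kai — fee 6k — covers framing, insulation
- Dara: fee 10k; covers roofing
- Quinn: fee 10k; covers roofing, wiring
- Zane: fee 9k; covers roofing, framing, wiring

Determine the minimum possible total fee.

Choose Jules and Kai: together they cover roofing, framing, insulation, wiring — every task.
Total fee: 7 + 6 = 13.

13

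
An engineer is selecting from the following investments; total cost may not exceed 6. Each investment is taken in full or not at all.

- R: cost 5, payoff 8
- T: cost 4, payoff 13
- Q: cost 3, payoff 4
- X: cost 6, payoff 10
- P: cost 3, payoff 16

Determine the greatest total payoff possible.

This is a 0-1 knapsack instance.
Take Q and P: cost 3 + 3 = 6 ≤ 6, payoff 4 + 16 = 20.
No other feasible combination does better.

20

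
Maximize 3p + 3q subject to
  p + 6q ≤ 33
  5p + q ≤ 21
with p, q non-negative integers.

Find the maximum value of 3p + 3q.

24

Relaxing integrality, the LP optimum is 24.52 at (p,q) = (3.21, 4.97), which is not an integer point.
(p,q)=(3,5): 1·3+6·5=33≤33, 5·3+1·5=20≤21, objective 24.
(p,q)=(3,4): 1·3+6·4=27≤33, 5·3+1·4=19≤21, objective 21.
(p,q)=(2,5): 1·2+6·5=32≤33, 5·2+1·5=15≤21, objective 21.
(p,q)=(2,4): 1·2+6·4=26≤33, 5·2+1·4=14≤21, objective 18.
The best lattice point is (3,5), giving 24.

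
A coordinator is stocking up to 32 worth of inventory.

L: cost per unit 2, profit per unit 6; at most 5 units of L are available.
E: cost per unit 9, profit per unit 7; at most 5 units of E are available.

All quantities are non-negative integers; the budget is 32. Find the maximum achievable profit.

Take 5×L and 2×E: cost 28 ≤ 32, profit 5·6 + 2·7 = 44.
L has the best ratio (6/2) and is taken to its limit of 5; remaining capacity is filled optimally with the others.

44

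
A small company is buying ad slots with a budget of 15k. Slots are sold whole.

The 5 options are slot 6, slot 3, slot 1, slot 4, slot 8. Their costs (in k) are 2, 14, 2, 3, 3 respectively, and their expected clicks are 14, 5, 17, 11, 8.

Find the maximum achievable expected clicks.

slot 6 + slot 1 + slot 4: cost 2 + 2 + 3 = 7 ≤ 15, expected clicks 14 + 17 + 11 = 42.
slot 6 + slot 1 + slot 4 + slot 8: cost 2 + 2 + 3 + 3 = 10 ≤ 15, expected clicks 14 + 17 + 11 + 8 = 50.
Best is slot 6, slot 1, slot 4, and slot 8 with total expected clicks 50.

50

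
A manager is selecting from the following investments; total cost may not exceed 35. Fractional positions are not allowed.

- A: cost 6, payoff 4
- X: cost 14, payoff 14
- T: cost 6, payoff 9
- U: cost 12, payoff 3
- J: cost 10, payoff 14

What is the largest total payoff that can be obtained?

37

Take X, T, and J: cost 14 + 6 + 10 = 30 ≤ 35, payoff 14 + 9 + 14 = 37.
No other feasible combination does better.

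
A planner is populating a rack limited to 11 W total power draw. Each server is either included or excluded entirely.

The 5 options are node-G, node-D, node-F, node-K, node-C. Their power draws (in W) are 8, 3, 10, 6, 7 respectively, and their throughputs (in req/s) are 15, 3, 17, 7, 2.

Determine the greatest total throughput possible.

Take node-G and node-D: power draw 8 + 3 = 11 ≤ 11, throughput 15 + 3 = 18.
No other feasible combination does better.

18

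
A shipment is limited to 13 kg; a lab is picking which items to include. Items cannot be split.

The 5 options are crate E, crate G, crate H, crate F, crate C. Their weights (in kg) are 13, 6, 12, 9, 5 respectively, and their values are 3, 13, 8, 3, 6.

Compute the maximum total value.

This is an integer program with binary decision variables.
Allowing fractional choices, the relaxed optimum would be about 20.3, but items are indivisible.
crate G: weight 6 ≤ 13, value 13.
crate G + crate C: weight 6 + 5 = 11 ≤ 13, value 13 + 6 = 19.
Best is crate G and crate C with total value 19.

19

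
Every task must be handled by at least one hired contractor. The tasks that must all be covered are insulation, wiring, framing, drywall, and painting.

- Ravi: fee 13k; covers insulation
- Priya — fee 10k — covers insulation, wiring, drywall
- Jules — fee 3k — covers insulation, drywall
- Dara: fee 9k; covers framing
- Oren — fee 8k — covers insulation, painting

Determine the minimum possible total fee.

The greedy cost-per-new-task heuristic would pick Jules, Oren, Dara, and Priya for 30, but a cheaper cover exists.
Choose Priya, Dara, and Oren: together they cover insulation, wiring, framing, drywall, painting — every task.
Total fee: 10 + 9 + 8 = 27.
No cover costs less than 27.

27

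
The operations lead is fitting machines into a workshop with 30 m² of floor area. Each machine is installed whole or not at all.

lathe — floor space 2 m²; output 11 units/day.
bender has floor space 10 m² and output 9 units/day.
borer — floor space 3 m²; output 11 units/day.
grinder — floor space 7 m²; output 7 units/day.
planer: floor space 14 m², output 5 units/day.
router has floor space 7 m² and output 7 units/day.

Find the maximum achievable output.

45

This is a 0-1 knapsack instance.
Allowing fractional choices, the relaxed optimum would be about 45.4, but machines are indivisible.
lathe + bender + borer + grinder: floor space 2 + 10 + 3 + 7 = 22 ≤ 30, output 11 + 9 + 11 + 7 = 38.
lathe + bender + borer + grinder + router: floor space 2 + 10 + 3 + 7 + 7 = 29 ≤ 30, output 11 + 9 + 11 + 7 + 7 = 45.
lathe + bender + borer + router: floor space 2 + 10 + 3 + 7 = 22 ≤ 30, output 11 + 9 + 11 + 7 = 38.
Best is lathe, bender, borer, grinder, and router with total output 45.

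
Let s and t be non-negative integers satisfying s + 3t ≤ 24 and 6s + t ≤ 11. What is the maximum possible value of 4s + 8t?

64

The continuous relaxation peaks at (0.529, 7.82) with value 64.71; rounding to a feasible lattice point costs some objective.
(s,t)=(0,8): 1·0+3·8=24≤24, 6·0+1·8=8≤11, objective 64.
(s,t)=(0,7): 1·0+3·7=21≤24, 6·0+1·7=7≤11, objective 56.
No feasible integer point exceeds 64.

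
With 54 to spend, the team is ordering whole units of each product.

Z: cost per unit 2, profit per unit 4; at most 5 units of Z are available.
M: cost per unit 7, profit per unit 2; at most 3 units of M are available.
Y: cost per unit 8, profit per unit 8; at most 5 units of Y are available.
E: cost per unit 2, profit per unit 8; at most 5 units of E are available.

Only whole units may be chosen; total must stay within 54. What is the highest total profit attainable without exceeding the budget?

92

Take 5×Z, 4×Y, and 5×E: cost 52 ≤ 54, profit 5·4 + 4·8 + 5·8 = 92.
E has the best ratio (8/2) and is taken to its limit of 5; remaining capacity is filled optimally with the others.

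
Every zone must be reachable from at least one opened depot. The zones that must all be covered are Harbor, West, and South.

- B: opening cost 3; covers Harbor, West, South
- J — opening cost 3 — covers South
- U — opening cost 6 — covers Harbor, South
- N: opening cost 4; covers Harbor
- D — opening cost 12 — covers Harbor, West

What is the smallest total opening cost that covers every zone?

3

This is a weighted set-cover instance.
B alone covers Harbor, West, South — every zone.
Total opening cost: 3.
No cover costs less than 3.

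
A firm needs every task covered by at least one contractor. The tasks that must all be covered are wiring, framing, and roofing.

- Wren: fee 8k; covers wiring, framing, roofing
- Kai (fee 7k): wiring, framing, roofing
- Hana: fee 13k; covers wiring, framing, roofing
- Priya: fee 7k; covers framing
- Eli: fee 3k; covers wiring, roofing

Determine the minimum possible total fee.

7

This is a weighted set-cover instance.
The greedy cost-per-new-task heuristic would pick Eli and Kai for 10, but a cheaper cover exists.
Kai alone covers wiring, framing, roofing — every task.
Total fee: 7.
No cover costs less than 7.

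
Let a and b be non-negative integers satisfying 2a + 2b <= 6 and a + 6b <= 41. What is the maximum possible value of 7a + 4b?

(a,b)=(3,0) is feasible, giving 21.
(a,b)=(2,1) is feasible, giving 18.
(a,b)=(2,0) is feasible, giving 14.
Maximum is 21 at (a,b)=(3,0).

21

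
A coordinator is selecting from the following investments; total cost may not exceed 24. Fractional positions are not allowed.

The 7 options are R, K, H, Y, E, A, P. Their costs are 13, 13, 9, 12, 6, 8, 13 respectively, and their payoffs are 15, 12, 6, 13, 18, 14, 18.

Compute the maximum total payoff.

Allowing fractional choices, the relaxed optimum would be about 45.8, but investments are indivisible.
R + E: cost 13 + 6 = 19 ≤ 24, payoff 15 + 18 = 33.
H + E + A: cost 9 + 6 + 8 = 23 ≤ 24, payoff 6 + 18 + 14 = 38.
E + P: cost 6 + 13 = 19 ≤ 24, payoff 18 + 18 = 36.
Best is H, E, and A with total payoff 38.

38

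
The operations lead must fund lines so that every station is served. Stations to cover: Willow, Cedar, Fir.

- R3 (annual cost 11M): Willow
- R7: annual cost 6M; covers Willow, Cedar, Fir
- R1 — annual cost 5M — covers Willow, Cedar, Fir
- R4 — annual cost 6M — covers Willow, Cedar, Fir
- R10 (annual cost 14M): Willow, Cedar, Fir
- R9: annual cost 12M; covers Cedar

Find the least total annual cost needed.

5

R1 alone covers Willow, Cedar, Fir — every station.
Total annual cost: 5.
No cover costs less than 5.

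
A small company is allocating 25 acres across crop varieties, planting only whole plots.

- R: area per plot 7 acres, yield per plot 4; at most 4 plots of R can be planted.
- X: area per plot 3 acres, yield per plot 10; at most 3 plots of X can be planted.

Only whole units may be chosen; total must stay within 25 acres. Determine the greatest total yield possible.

X has the best ratio (10/3); taking only X gives at most 3×10 = 30 (stopped by the supply cap of 3).
Mixing does better — 2×R and 3×X: area 23 ≤ 25, yield 2·4 + 3·10 = 38.

38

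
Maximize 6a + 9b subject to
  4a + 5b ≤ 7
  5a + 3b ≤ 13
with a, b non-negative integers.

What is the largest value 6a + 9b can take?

9

Relaxing integrality, the LP optimum is 12.60 at (a,b) = (0, 1.4), which is not an integer point.
(a,b)=(0,1): 4·0+5·1=5≤7, 5·0+3·1=3≤13, objective 9.
(a,b)=(1,0): 4·1+5·0=4≤7, 5·1+3·0=5≤13, objective 6.
(a,b)=(0,0): 4·0+5·0=0≤7, 5·0+3·0=0≤13, objective 0.
Maximum is 9 at (a,b)=(0,1).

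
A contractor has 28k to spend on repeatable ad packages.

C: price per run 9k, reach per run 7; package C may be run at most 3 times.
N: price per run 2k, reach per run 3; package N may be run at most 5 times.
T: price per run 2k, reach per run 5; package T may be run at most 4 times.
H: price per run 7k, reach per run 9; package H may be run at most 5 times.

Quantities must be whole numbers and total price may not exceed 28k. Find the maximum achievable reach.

47

3×N, 4×T, and 2×H: price 28 ≤ 28, reach 3·3 + 4·5 + 2·9 = 47.
4×N, 3×T, and 2×H: price 28 ≤ 28, reach 4·3 + 3·5 + 2·9 = 45.
Best is 47.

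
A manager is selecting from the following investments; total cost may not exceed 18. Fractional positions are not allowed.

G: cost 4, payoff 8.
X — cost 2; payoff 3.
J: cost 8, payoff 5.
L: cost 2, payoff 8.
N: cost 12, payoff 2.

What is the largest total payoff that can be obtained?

Take G, X, J, and L: cost 4 + 2 + 8 + 2 = 16 ≤ 18, payoff 8 + 3 + 5 + 8 = 24.
No other feasible combination does better.

24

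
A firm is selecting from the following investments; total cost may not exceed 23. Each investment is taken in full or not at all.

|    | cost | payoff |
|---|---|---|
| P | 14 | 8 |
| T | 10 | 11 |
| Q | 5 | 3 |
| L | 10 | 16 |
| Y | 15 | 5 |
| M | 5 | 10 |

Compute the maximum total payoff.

T + L: cost 10 + 10 = 20 ≤ 23, payoff 11 + 16 = 27.
Q + L + M: cost 5 + 10 + 5 = 20 ≤ 23, payoff 3 + 16 + 10 = 29.
Best is Q, L, and M with total payoff 29.

29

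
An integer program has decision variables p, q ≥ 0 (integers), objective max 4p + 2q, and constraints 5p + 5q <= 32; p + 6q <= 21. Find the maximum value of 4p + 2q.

24

Relaxing integrality, the LP optimum is 25.60 at (p,q) = (6.4, 0), which is not an integer point.
(p,q)=(6,0): 5·6+5·0=30≤32, 1·6+6·0=6≤21, objective 24.
(p,q)=(5,1): 5·5+5·1=30≤32, 1·5+6·1=11≤21, objective 22.
(p,q)=(5,0): 5·5+5·0=25≤32, 1·5+6·0=5≤21, objective 20.
The best lattice point is (6,0), giving 24.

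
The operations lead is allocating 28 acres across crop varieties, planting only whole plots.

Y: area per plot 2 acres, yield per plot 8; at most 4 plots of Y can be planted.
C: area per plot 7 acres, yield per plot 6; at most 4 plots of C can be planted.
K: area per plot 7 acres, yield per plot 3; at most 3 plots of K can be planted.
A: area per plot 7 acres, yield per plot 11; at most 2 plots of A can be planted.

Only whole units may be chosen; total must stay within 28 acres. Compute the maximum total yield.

Y has the best ratio (8/2); taking only Y gives at most 4×8 = 32 (stopped by the supply cap of 4).
Mixing does better — 4×Y and 2×A: area 22 ≤ 28, yield 4·8 + 2·11 = 54.

54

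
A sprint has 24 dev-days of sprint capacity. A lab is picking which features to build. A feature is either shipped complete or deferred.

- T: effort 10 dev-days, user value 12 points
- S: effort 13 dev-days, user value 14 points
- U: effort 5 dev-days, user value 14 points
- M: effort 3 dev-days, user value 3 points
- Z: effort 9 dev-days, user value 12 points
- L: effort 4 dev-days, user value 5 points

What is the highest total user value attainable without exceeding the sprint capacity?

Treat it as a binary knapsack problem.
Allowing fractional choices, the relaxed optimum would be about 38.2, but features are indivisible.
T + U + M + L: effort 10 + 5 + 3 + 4 = 22 ≤ 24, user value 12 + 14 + 3 + 5 = 34.
U + M + Z + L: effort 5 + 3 + 9 + 4 = 21 ≤ 24, user value 14 + 3 + 12 + 5 = 34.
T + U + Z: effort 10 + 5 + 9 = 24 ≤ 24, user value 12 + 14 + 12 = 38.
Best is T, U, and Z with total user value 38.

38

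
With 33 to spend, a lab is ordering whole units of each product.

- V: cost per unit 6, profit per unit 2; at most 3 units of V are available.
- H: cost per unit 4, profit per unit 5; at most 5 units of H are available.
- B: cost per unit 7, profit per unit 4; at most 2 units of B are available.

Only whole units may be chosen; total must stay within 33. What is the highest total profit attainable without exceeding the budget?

Take 1×V, 5×H, and 1×B: cost 33 ≤ 33, profit 1·2 + 5·5 + 1·4 = 31.
H has the best ratio (5/4) and is taken to its limit of 5; remaining capacity is filled optimally with the others.

31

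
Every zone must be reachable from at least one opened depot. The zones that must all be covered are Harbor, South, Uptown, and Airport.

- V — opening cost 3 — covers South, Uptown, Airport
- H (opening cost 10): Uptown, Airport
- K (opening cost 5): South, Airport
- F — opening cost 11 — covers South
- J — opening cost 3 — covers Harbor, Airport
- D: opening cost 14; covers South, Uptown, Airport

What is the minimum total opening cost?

6

Choose V and J: together they cover Harbor, South, Uptown, Airport — every zone.
Total opening cost: 3 + 3 = 6.
No cover costs less than 6.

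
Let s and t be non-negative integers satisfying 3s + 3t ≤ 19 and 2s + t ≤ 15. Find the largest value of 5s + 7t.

42

(s,t)=(0,6): 3·0+3·6=18≤19, 2·0+1·6=6≤15, objective 42.
(s,t)=(1,5): 3·1+3·5=18≤19, 2·1+1·5=7≤15, objective 40.
Maximum is 42 at (s,t)=(0,6).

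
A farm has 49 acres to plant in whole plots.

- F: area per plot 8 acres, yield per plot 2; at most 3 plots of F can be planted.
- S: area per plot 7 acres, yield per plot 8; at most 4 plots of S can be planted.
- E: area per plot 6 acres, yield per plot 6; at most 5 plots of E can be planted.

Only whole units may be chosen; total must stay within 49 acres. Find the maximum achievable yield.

This is a bounded integer knapsack.
3×S and 4×E: area 45 ≤ 49, yield 3·8 + 4·6 = 48.
4×S and 3×E: area 46 ≤ 49, yield 4·8 + 3·6 = 50.
Best is 50.

50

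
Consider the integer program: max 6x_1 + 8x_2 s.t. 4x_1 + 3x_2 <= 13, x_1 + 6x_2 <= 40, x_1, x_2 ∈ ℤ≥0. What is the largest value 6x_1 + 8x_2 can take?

32

The continuous relaxation peaks at (0, 4.33) with value 34.67; rounding to a feasible lattice point costs some objective.
(x_1,x_2)=(0,4): 4·0+3·4=12≤13, 1·0+6·4=24≤40, objective 32.
(x_1,x_2)=(1,3): 4·1+3·3=13≤13, 1·1+6·3=19≤40, objective 30.
The best lattice point is (0,4), giving 32.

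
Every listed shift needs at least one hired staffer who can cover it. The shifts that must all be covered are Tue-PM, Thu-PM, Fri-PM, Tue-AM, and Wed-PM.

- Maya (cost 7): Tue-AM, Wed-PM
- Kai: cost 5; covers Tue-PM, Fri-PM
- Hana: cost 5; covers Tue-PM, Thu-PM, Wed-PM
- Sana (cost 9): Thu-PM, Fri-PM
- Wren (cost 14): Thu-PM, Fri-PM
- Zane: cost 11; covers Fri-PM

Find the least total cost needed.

17

Choose Maya, Kai, and Hana: together they cover Tue-PM, Thu-PM, Fri-PM, Tue-AM, Wed-PM — every shift.
Total cost: 7 + 5 + 5 = 17.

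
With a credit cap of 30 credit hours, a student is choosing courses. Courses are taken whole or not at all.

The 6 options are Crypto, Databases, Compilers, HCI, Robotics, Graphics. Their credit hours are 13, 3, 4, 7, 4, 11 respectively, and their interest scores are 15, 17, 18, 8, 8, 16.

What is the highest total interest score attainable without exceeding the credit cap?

Databases + Compilers + HCI + Graphics: credit hours 3 + 4 + 7 + 11 = 25 ≤ 30, interest score 17 + 18 + 8 + 16 = 59.
Databases + Compilers + Robotics + Graphics: credit hours 3 + 4 + 4 + 11 = 22 ≤ 30, interest score 17 + 18 + 8 + 16 = 59.
Databases + Compilers + HCI + Robotics + Graphics: credit hours 3 + 4 + 7 + 4 + 11 = 29 ≤ 30, interest score 17 + 18 + 8 + 8 + 16 = 67.
Best is Databases, Compilers, HCI, Robotics, and Graphics with total interest score 67.

67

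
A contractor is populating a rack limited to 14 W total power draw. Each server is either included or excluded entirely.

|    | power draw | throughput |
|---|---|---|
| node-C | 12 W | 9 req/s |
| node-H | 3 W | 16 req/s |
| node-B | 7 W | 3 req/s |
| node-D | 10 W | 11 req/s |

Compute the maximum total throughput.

This is an integer program with binary decision variables.
Allowing fractional choices, the relaxed optimum would be about 27.8, but servers are indivisible.
node-H + node-D: power draw 3 + 10 = 13 ≤ 14, throughput 16 + 11 = 27.
node-H + node-B: power draw 3 + 7 = 10 ≤ 14, throughput 16 + 3 = 19.
node-H: power draw 3 ≤ 14, throughput 16.
Best is node-H and node-D with total throughput 27.

27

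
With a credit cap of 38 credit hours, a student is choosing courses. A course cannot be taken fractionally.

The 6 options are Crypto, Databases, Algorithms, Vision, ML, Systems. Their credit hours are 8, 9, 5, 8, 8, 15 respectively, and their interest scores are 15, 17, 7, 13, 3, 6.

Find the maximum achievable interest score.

Take Crypto, Databases, Algorithms, Vision, and ML: credit hours 8 + 9 + 5 + 8 + 8 = 38 ≤ 38, interest score 15 + 17 + 7 + 13 + 3 = 55.
No other feasible combination does better.

55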